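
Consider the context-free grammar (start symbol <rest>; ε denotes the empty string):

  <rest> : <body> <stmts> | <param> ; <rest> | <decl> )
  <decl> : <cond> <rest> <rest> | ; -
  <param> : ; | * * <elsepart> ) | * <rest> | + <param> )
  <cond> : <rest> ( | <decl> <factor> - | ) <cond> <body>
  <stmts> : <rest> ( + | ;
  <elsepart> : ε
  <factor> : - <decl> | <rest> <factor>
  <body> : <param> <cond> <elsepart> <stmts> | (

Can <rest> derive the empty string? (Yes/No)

Nullable nonterminals: <elsepart>.
No production of <rest> has an RHS whose symbols are all nullable, so <rest> is not nullable.

No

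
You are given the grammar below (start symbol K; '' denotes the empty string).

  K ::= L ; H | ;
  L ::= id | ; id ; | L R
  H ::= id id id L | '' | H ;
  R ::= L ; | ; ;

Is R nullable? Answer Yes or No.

Nullable nonterminals: H.
No production of R has an RHS whose symbols are all nullable, so R is not nullable.

No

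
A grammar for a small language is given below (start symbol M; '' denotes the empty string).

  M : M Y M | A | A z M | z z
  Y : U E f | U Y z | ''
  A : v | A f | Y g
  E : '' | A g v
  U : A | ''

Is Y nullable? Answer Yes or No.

Y has an ''-production, so Y ⇒ ''.

Yes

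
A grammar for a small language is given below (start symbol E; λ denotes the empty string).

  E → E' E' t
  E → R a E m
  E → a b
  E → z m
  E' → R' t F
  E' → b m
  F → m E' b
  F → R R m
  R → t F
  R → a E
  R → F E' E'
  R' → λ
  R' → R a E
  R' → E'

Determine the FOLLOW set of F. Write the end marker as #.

In E' → R' t F: F is at the end, add FOLLOW(E') = { a, b, m, t }.
In R → t F: F is at the end, add FOLLOW(R) = { a, m, t }.
In R → F E' E': add FIRST(E' E') = { a, b, m, t }.
Union: FOLLOW(F) = { a, b, m, t }.

{ a, b, m, t }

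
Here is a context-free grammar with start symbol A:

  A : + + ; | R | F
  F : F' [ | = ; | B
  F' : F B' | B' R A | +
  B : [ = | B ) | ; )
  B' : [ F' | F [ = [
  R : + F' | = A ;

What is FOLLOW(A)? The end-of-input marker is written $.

A is the start symbol, so $ ∈ FOLLOW(A).
In F' : B' R A: A is at the end, add FOLLOW(F') = { $, +, ;, =, [ }.
In R : = A ;: add FIRST(;) = { ; }.
Union: FOLLOW(A) = { $, +, ;, =, [ }.

{ $, +, ;, =, [ }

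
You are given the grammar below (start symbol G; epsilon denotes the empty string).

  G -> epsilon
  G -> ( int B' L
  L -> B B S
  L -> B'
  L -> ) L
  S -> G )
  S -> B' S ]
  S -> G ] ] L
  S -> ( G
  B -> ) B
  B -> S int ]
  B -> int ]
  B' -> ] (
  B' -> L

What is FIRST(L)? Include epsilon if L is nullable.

From L -> B B S: add FIRST(B) = { (, ), ], int }.
From L -> B': add FIRST(B') = { (, ), ], int }.
L -> ) L contributes {)}.
Union: FIRST(L) = { (, ), ], int }.

{ (, ), ], int }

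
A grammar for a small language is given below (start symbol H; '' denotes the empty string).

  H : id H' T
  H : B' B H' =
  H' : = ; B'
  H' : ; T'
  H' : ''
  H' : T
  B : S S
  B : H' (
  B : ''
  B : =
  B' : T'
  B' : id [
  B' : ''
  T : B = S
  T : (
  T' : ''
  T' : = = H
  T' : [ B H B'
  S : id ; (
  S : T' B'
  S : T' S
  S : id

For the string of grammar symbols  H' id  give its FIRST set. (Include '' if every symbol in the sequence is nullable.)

{ (, ;, =, [, id }

Add FIRST(H')\{''} = { (, ;, =, [, id }; H' is nullable, continue.
id is a terminal; add {id} and stop.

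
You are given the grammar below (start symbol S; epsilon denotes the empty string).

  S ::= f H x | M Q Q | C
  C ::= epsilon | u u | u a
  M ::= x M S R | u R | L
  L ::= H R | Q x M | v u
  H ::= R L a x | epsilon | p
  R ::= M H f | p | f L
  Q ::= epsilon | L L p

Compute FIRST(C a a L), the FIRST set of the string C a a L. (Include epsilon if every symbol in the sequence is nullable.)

{ a, u }

Add FIRST(C)\{epsilon} = { u }; C is nullable, continue.
a is a terminal; add {a} and stop.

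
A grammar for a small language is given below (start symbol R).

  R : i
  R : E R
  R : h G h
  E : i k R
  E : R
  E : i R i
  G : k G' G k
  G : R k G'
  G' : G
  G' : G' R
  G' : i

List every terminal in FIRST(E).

E : i k R contributes {i}.
From E : R: add FIRST(R) = { h, i }.
E : i R i contributes {i}.
Union: FIRST(E) = { h, i }.

{ h, i }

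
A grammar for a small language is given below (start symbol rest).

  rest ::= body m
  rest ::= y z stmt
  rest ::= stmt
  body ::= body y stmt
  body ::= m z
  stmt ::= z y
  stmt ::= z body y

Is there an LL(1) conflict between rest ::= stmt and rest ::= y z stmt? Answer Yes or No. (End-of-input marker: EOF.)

FIRST(stmt) = { z } and FIRST(y z stmt) = { y }.
The FIRST sets are disjoint and neither alternative is nullable — no conflict.

No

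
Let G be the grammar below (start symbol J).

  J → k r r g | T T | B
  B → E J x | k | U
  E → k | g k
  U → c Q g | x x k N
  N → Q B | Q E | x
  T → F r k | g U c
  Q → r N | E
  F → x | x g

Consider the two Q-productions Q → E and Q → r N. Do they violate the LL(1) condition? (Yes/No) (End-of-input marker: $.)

No

FIRST(E) = { g, k } and FIRST(r N) = { r }.
The FIRST sets are disjoint and neither alternative is nullable — no conflict.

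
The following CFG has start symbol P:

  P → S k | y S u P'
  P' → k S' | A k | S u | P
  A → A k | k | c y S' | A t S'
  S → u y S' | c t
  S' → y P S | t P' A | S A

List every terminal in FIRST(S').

S' → y P S contributes {y}.
S' → t P' A contributes {t}.
From S' → S A: add FIRST(S) = { c, u }.
Union: FIRST(S') = { c, t, u, y }.

{ c, t, u, y }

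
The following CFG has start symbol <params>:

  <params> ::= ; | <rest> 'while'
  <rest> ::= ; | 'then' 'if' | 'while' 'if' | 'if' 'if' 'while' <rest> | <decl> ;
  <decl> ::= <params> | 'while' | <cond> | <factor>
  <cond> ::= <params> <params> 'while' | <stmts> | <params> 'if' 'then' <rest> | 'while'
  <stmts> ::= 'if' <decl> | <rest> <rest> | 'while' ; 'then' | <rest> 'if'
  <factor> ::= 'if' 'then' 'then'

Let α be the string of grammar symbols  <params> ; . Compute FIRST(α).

Add FIRST(<params>) = { 'if', 'then', 'while', ; }; <params> is not nullable, stop.

{ 'if', 'then', 'while', ; }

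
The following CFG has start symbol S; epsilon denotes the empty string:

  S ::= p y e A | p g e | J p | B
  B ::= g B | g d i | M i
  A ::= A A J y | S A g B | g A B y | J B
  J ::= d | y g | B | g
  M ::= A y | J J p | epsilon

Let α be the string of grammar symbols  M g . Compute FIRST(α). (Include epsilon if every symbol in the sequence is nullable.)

{ d, g, i, p, y }

Add FIRST(M)\{epsilon} = { d, g, i, p, y }; M is nullable, continue.
g is a terminal; add {g} and stop.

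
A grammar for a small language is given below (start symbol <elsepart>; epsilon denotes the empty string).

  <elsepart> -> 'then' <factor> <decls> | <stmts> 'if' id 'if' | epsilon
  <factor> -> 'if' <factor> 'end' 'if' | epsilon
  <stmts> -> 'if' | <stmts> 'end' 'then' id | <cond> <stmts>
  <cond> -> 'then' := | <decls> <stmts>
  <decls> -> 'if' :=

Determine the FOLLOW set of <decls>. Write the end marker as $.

{ $, 'if', 'then' }

In <elsepart> -> 'then' <factor> <decls>: <decls> is at the end, add FOLLOW(<elsepart>) = { $ }.
In <cond> -> <decls> <stmts>: add FIRST(<stmts>) = { 'if', 'then' }.
Union: FOLLOW(<decls>) = { $, 'if', 'then' }.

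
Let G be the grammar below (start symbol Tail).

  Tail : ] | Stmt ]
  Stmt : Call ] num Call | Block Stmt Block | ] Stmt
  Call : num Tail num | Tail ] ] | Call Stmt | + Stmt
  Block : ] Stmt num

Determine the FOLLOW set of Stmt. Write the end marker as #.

{ +, ], num }

In Tail : Stmt ]: add FIRST(]) = { ] }.
In Stmt : Block Stmt Block: add FIRST(Block) = { ] }.
In Stmt : ] Stmt: Stmt is at the end, add FOLLOW(Stmt) = { +, ], num }.
In Call : Call Stmt: Stmt is at the end, add FOLLOW(Call) = { +, ], num }.
In Call : + Stmt: Stmt is at the end, add FOLLOW(Call) = { +, ], num }.
In Block : ] Stmt num: add FIRST(num) = { num }.
Union: FOLLOW(Stmt) = { +, ], num }.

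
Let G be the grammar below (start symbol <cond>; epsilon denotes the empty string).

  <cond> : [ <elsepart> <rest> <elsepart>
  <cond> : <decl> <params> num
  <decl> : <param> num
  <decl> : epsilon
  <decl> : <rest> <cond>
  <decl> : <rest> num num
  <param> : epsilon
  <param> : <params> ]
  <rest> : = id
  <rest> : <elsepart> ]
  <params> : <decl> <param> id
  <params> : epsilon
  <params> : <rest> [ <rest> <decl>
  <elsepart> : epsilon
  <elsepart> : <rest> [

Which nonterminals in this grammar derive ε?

Directly nullable (have an epsilon-production): <decl>, <param>, <params>, <elsepart>.
No other nonterminal has a production whose RHS symbols are all nullable.

{ <decl>, <elsepart>, <param>, <params> }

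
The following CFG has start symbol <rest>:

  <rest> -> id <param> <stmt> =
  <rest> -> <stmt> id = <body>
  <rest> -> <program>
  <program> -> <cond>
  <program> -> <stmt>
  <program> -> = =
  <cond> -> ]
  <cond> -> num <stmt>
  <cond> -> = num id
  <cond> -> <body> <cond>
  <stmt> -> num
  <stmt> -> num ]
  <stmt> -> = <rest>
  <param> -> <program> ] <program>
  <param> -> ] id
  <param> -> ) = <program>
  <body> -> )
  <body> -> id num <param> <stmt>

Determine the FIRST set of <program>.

From <program> -> <cond>: add FIRST(<cond>) = { ), =, ], id, num }.
From <program> -> <stmt>: add FIRST(<stmt>) = { =, num }.
<program> -> = = contributes {=}.
Union: FIRST(<program>) = { ), =, ], id, num }.

{ ), =, ], id, num }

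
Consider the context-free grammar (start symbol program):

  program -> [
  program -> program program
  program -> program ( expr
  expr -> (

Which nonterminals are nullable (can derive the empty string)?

No nonterminal has an empty production or an RHS whose symbols are all nullable.

{ } (none)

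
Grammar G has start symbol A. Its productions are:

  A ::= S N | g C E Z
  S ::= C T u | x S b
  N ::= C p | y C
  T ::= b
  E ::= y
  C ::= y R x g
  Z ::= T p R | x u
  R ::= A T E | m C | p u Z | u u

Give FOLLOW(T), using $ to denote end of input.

{ p, u, y }

In S ::= C T u: add FIRST(u) = { u }.
In Z ::= T p R: add FIRST(p R) = { p }.
In R ::= A T E: add FIRST(E) = { y }.
Union: FOLLOW(T) = { p, u, y }.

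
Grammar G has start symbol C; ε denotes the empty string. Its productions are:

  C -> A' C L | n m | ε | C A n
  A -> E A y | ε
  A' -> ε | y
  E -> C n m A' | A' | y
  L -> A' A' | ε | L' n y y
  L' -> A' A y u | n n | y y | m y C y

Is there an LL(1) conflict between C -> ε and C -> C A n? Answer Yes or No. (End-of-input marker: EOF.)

FIRST(ε) = { ε } and FIRST(C A n) = { m, n, y }.
The first alternative is nullable and FOLLOW(C) = { EOF, m, n, y } shares m with FIRST of the second — conflict.

Yes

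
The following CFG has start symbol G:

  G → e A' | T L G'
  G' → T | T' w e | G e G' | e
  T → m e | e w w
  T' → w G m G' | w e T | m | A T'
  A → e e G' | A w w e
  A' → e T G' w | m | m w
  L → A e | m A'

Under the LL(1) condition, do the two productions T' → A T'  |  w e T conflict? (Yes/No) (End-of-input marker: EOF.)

No

FIRST(A T') = { e } and FIRST(w e T) = { w }.
The FIRST sets are disjoint and neither alternative is nullable — no conflict.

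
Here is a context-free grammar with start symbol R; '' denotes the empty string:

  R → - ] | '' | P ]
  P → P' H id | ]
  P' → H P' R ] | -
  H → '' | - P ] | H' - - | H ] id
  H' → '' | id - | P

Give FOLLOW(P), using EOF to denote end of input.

In R → P ]: add FIRST(]) = { ] }.
In H → - P ]: add FIRST(]) = { ] }.
In H' → P: P is at the end, add FOLLOW(H') = { - }.
Union: FOLLOW(P) = { -, ] }.

{ -, ] }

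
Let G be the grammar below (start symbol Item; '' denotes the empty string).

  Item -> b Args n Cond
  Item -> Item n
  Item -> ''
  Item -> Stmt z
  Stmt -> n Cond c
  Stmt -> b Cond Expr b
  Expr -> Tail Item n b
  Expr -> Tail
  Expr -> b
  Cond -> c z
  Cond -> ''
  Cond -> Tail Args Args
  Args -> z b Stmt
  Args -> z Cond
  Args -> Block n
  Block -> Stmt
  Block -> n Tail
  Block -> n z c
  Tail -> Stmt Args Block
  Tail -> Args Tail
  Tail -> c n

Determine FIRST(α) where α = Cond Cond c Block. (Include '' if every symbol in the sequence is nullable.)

Add FIRST(Cond)\{''} = { b, c, n, z }; Cond is nullable, continue.
Add FIRST(Cond)\{''} = { b, c, n, z }; Cond is nullable, continue.
c is a terminal; add {c} and stop.

{ b, c, n, z }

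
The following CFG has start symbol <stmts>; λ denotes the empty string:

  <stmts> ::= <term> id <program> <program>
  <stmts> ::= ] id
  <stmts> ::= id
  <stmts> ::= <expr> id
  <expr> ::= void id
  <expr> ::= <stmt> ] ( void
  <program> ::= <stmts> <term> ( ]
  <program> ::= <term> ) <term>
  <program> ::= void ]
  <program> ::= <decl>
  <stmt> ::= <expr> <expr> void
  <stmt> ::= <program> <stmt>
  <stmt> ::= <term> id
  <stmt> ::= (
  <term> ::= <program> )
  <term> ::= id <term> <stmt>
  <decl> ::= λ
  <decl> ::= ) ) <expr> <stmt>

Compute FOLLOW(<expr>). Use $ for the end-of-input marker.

In <stmts> ::= <expr> id: add FIRST(id) = { id }.
In <stmt> ::= <expr> <expr> void: add FIRST(<expr> void) = { (, ), ], id, void }.
In <stmt> ::= <expr> <expr> void: add FIRST(void) = { void }.
In <decl> ::= ) ) <expr> <stmt>: add FIRST(<stmt>) = { (, ), ], id, void }.
Union: FOLLOW(<expr>) = { (, ), ], id, void }.

{ (, ), ], id, void }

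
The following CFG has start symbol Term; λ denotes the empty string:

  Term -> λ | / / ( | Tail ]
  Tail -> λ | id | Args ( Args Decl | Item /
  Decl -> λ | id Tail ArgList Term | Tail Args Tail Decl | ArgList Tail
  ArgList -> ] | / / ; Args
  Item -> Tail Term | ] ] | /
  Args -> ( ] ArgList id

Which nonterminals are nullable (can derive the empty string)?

Directly nullable (have an λ-production): Term, Tail, Decl.
Item -> Tail Term with every symbol nullable, so Item is nullable.
No other nonterminal has a production whose RHS symbols are all nullable.

{ Decl, Item, Tail, Term }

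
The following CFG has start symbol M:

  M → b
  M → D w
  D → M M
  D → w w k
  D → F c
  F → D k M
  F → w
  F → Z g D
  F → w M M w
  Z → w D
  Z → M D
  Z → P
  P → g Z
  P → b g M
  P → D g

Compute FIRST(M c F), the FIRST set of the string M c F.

Add FIRST(M) = { b, g, w }; M is not nullable, stop.

{ b, g, w }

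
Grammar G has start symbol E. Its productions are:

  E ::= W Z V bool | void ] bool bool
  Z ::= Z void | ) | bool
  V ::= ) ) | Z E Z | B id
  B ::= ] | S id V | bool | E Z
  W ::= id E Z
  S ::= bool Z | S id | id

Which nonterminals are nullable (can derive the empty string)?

No nonterminal has an empty production or an RHS whose symbols are all nullable.

{ } (none)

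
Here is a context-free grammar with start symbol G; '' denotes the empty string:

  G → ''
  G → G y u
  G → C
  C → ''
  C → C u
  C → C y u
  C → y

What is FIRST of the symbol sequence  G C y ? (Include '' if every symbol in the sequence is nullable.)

{ u, y }

Add FIRST(G)\{''} = { u, y }; G is nullable, continue.
Add FIRST(C)\{''} = { u, y }; C is nullable, continue.
y is a terminal; add {y} and stop.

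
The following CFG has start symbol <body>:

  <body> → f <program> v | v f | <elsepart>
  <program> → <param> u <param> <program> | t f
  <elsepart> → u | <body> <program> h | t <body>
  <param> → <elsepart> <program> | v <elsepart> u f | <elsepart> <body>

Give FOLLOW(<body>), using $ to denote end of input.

{ $, f, t, u, v }

<body> is the start symbol, so $ ∈ FOLLOW(<body>).
In <elsepart> → <body> <program> h: add FIRST(<program> h) = { f, t, u, v }.
In <elsepart> → t <body>: <body> is at the end, add FOLLOW(<elsepart>) = { $, f, t, u, v }.
In <param> → <elsepart> <body>: <body> is at the end, add FOLLOW(<param>) = { f, t, u, v }.
Union: FOLLOW(<body>) = { $, f, t, u, v }.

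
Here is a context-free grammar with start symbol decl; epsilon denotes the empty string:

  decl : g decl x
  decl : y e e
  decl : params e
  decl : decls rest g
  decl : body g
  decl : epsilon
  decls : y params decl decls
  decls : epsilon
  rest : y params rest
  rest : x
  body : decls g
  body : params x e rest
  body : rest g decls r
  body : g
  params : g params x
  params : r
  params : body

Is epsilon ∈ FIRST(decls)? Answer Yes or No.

Yes

decls has an epsilon-production, so decls ⇒ epsilon.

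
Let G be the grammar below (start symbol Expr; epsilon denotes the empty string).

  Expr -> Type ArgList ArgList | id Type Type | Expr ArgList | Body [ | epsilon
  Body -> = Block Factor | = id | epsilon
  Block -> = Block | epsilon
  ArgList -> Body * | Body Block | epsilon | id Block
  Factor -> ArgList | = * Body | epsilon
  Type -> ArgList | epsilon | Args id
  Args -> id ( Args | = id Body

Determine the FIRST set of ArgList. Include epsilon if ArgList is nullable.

From ArgList -> Body *: Body nullable, take FIRST(Body) ∪ {*} = { *, = }.
From ArgList -> Body Block: Body, Block nullable, take FIRST(Body) ∪ FIRST(Block) = { = }; also epsilon since the whole RHS is nullable.
ArgList -> epsilon contributes epsilon.
ArgList -> id Block contributes {id}.
Union: FIRST(ArgList) = { *, =, id, epsilon }.

{ *, =, id, epsilon }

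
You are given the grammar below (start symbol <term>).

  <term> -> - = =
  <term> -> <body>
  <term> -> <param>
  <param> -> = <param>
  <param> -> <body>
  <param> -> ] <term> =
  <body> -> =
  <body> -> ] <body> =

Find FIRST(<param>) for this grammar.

<param> -> = <param> contributes {=}.
From <param> -> <body>: add FIRST(<body>) = { =, ] }.
<param> -> ] <term> = contributes {]}.
Union: FIRST(<param>) = { =, ] }.

{ =, ] }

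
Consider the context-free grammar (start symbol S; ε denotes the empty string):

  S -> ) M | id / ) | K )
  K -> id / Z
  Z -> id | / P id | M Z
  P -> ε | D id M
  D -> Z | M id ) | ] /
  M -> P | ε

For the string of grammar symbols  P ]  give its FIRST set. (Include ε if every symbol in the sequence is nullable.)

{ /, ], id }

Add FIRST(P)\{ε} = { /, ], id }; P is nullable, continue.
] is a terminal; add {]} and stop.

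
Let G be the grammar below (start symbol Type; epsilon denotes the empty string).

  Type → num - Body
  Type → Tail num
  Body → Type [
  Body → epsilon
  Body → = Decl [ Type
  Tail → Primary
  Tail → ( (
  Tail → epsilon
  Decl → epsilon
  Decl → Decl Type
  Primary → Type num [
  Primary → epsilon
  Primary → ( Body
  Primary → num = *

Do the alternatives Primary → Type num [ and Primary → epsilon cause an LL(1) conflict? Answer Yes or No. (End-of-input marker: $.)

FIRST(Type num [) = { (, num } and FIRST(epsilon) = { epsilon }.
The second alternative is nullable and FOLLOW(Primary) = { num } shares num with FIRST of the first — conflict.

Yes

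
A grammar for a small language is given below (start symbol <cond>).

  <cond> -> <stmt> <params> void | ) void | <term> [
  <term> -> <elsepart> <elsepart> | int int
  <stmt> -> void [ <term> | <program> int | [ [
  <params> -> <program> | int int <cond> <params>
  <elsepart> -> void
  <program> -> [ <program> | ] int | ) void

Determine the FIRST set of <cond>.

From <cond> -> <stmt> <params> void: add FIRST(<stmt>) = { ), [, ], void }.
<cond> -> ) void contributes {)}.
From <cond> -> <term> [: add FIRST(<term>) = { int, void }.
Union: FIRST(<cond>) = { ), [, ], int, void }.

{ ), [, ], int, void }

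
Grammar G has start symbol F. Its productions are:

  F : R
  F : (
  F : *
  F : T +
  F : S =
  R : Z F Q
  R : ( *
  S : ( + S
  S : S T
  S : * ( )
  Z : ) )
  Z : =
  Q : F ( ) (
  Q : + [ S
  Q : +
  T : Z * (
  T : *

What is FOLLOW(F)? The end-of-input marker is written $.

{ $, (, ), *, +, = }

F is the start symbol, so $ ∈ FOLLOW(F).
In R : Z F Q: add FIRST(Q) = { (, ), *, +, = }.
In Q : F ( ) (: add FIRST(( ) () = { ( }.
Union: FOLLOW(F) = { $, (, ), *, +, = }.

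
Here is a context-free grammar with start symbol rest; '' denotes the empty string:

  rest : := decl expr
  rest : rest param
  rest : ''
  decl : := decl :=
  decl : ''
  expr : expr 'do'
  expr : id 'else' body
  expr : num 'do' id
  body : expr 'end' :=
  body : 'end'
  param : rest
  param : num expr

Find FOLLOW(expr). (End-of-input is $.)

In rest : := decl expr: expr is at the end, add FOLLOW(rest) = { $, :=, num }.
In expr : expr 'do': add FIRST('do') = { 'do' }.
In body : expr 'end' :=: add FIRST('end' :=) = { 'end' }.
In param : num expr: expr is at the end, add FOLLOW(param) = { $, :=, num }.
Union: FOLLOW(expr) = { $, 'do', 'end', :=, num }.

{ $, 'do', 'end', :=, num }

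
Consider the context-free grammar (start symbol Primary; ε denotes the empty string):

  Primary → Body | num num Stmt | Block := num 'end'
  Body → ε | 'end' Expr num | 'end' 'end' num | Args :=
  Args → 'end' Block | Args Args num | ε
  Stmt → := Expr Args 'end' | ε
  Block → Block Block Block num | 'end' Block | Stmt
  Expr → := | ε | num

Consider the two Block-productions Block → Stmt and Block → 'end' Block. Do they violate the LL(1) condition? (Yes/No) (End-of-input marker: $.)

FIRST(Stmt) = { :=, ε } and FIRST('end' Block) = { 'end' }.
The first alternative is nullable and FOLLOW(Block) = { 'end', :=, num } shares 'end' with FIRST of the second — conflict.

Yes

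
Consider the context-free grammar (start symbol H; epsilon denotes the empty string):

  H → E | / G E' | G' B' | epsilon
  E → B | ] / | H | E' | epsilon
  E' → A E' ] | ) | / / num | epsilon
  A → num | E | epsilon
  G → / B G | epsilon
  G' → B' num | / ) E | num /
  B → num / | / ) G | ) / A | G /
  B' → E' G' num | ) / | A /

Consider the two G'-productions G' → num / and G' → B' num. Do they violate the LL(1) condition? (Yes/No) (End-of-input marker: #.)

FIRST(num /) = { num } and FIRST(B' num) = { ), /, ], num }.
Both contain num, so the two alternatives are not disjoint — LL(1) conflict.

Yes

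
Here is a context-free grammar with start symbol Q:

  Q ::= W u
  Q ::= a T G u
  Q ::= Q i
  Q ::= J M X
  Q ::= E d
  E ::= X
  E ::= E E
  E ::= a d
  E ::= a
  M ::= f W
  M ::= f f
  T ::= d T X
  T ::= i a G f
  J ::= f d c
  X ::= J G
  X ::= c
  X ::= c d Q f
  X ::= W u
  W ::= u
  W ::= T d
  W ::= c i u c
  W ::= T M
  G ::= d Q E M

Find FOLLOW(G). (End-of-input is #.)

{ #, a, c, d, f, i, u }

In Q ::= a T G u: add FIRST(u) = { u }.
In T ::= i a G f: add FIRST(f) = { f }.
In X ::= J G: G is at the end, add FOLLOW(X) = { #, a, c, d, f, i, u }.
Union: FOLLOW(G) = { #, a, c, d, f, i, u }.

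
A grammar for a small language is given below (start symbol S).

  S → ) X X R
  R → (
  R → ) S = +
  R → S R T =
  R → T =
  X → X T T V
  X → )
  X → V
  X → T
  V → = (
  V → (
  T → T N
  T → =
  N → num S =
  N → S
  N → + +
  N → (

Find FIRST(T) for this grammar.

From T → T N: add FIRST(T) = { = }.
T → = contributes {=}.
Union: FIRST(T) = { = }.

{ = }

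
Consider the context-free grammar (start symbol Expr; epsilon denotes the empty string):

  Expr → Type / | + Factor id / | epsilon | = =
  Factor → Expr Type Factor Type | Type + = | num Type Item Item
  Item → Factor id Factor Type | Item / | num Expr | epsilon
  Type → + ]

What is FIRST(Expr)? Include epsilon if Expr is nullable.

{ +, =, epsilon }

From Expr → Type /: add FIRST(Type) = { + }.
Expr → + Factor id / contributes {+}.
Expr → epsilon contributes epsilon.
Expr → = = contributes {=}.
Union: FIRST(Expr) = { +, =, epsilon }.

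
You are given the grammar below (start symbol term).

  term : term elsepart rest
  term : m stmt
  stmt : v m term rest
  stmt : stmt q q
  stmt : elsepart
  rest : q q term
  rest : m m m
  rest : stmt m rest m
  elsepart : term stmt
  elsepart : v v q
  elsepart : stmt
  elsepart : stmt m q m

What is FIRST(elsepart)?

{ m, v }

From elsepart : term stmt: add FIRST(term) = { m }.
elsepart : v v q contributes {v}.
From elsepart : stmt: add FIRST(stmt) = { m, v }.
From elsepart : stmt m q m: add FIRST(stmt) = { m, v }.
Union: FIRST(elsepart) = { m, v }.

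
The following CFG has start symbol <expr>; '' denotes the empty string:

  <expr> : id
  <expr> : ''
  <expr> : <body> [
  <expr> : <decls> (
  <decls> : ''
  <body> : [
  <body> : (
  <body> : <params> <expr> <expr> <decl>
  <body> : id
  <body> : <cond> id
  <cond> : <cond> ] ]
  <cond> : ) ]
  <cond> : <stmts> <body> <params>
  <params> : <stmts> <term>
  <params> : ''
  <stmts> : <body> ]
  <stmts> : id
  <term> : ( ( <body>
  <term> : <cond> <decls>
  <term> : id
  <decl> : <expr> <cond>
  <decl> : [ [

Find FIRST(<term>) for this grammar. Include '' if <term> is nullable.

<term> : ( ( <body> contributes {(}.
From <term> : <cond> <decls>: add FIRST(<cond>) = { (, ), [, id }.
<term> : id contributes {id}.
Union: FIRST(<term>) = { (, ), [, id }.

{ (, ), [, id }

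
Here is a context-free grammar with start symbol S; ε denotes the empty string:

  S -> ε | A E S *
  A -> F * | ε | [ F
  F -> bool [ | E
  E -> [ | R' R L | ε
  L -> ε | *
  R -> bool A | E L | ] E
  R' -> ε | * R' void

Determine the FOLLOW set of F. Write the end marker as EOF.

{ *, [, ], bool }

In A -> F *: add FIRST(*) = { * }.
In A -> [ F: F is at the end, add FOLLOW(A) = { *, [, ], bool }.
Union: FOLLOW(F) = { *, [, ], bool }.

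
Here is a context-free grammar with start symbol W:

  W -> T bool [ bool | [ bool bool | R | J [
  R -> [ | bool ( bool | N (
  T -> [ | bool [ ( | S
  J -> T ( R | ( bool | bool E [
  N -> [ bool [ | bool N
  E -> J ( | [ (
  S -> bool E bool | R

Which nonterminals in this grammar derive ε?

{ } (none)

No nonterminal has an empty production or an RHS whose symbols are all nullable.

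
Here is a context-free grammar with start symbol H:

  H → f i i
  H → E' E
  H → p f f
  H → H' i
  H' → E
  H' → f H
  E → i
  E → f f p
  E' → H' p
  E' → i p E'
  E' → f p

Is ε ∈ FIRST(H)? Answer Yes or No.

No

No nonterminal in this grammar is nullable.
No production of H has an RHS whose symbols are all nullable, so H is not nullable.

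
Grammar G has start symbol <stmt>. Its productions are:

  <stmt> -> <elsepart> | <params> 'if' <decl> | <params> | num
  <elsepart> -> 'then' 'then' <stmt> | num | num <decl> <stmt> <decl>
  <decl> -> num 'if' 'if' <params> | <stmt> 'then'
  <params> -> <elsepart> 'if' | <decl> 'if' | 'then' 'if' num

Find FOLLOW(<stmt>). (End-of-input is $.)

<stmt> is the start symbol, so $ ∈ FOLLOW(<stmt>).
In <elsepart> -> 'then' 'then' <stmt>: <stmt> is at the end, add FOLLOW(<elsepart>) = { $, 'if', 'then', num }.
In <elsepart> -> num <decl> <stmt> <decl>: add FIRST(<decl>) = { 'then', num }.
In <decl> -> <stmt> 'then': add FIRST('then') = { 'then' }.
Union: FOLLOW(<stmt>) = { $, 'if', 'then', num }.

{ $, 'if', 'then', num }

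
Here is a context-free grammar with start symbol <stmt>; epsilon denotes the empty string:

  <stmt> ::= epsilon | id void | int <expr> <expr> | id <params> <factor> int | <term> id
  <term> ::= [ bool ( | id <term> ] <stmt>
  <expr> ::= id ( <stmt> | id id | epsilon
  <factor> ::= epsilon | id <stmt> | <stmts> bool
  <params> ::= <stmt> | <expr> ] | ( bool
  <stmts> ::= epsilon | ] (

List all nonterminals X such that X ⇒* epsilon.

Directly nullable (have an epsilon-production): <stmt>, <expr>, <factor>, <stmts>.
<params> ::= <stmt> with every symbol nullable, so <params> is nullable.
No other nonterminal has a production whose RHS symbols are all nullable.

{ <expr>, <factor>, <params>, <stmt>, <stmts> }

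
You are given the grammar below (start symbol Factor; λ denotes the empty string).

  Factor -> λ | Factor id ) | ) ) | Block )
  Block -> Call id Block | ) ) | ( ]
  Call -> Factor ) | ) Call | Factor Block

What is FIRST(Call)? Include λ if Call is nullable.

{ (, ), id }

From Call -> Factor ): Factor nullable, take FIRST(Factor) ∪ {)} = { (, ), id }.
Call -> ) Call contributes {)}.
From Call -> Factor Block: Factor nullable, take FIRST(Factor) ∪ FIRST(Block) = { (, ), id }.
Union: FIRST(Call) = { (, ), id }.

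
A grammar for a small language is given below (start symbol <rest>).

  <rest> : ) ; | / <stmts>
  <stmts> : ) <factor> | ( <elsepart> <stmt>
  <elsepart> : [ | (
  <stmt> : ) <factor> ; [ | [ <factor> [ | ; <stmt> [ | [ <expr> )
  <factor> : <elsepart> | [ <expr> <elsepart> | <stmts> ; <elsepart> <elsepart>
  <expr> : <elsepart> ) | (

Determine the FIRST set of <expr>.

From <expr> : <elsepart> ): add FIRST(<elsepart>) = { (, [ }.
<expr> : ( contributes {(}.
Union: FIRST(<expr>) = { (, [ }.

{ (, [ }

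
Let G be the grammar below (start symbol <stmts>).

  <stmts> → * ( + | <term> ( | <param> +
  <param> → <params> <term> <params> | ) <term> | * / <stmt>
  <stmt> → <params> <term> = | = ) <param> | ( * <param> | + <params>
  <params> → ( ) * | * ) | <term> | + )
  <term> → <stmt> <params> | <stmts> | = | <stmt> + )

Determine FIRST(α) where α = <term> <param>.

Add FIRST(<term>) = { (, ), *, +, = }; <term> is not nullable, stop.

{ (, ), *, +, = }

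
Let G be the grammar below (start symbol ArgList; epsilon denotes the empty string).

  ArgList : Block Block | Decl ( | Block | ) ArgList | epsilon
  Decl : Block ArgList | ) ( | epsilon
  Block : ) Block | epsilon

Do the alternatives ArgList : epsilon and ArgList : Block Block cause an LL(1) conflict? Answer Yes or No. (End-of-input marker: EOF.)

Yes

FIRST(epsilon) = { epsilon } and FIRST(Block Block) = { ), epsilon }.
Both alternatives are nullable, violating the LL(1) condition.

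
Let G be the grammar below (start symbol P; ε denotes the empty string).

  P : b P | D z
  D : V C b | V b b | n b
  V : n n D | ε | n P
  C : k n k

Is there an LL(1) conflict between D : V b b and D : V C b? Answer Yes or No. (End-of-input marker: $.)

Yes

FIRST(V b b) = { b, n } and FIRST(V C b) = { k, n }.
Both contain n, so the two alternatives are not disjoint — LL(1) conflict.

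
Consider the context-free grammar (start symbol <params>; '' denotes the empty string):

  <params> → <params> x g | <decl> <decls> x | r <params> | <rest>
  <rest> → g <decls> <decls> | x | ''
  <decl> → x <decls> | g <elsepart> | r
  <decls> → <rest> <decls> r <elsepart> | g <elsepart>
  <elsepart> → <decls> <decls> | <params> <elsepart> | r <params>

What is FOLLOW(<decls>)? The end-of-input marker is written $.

{ $, g, r, x }

In <params> → <decl> <decls> x: add FIRST(x) = { x }.
In <rest> → g <decls> <decls>: add FIRST(<decls>) = { g, x }.
In <rest> → g <decls> <decls>: <decls> is at the end, add FOLLOW(<rest>) = { $, g, r, x }.
In <decl> → x <decls>: <decls> is at the end, add FOLLOW(<decl>) = { g, x }.
In <decls> → <rest> <decls> r <elsepart>: add FIRST(r <elsepart>) = { r }.
In <elsepart> → <decls> <decls>: add FIRST(<decls>) = { g, x }.
In <elsepart> → <decls> <decls>: <decls> is at the end, add FOLLOW(<elsepart>) = { $, g, r, x }.
Union: FOLLOW(<decls>) = { $, g, r, x }.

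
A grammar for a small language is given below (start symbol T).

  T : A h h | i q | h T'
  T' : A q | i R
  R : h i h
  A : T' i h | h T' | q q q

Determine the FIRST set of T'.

{ h, i, q }

From T' : A q: add FIRST(A) = { h, i, q }.
T' : i R contributes {i}.
Union: FIRST(T') = { h, i, q }.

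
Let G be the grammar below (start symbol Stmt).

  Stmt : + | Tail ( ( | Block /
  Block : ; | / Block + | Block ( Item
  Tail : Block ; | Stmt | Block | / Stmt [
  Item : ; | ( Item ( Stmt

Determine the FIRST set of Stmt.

Stmt : + contributes {+}.
From Stmt : Tail ( (: add FIRST(Tail) = { +, /, ; }.
From Stmt : Block /: add FIRST(Block) = { /, ; }.
Union: FIRST(Stmt) = { +, /, ; }.

{ +, /, ; }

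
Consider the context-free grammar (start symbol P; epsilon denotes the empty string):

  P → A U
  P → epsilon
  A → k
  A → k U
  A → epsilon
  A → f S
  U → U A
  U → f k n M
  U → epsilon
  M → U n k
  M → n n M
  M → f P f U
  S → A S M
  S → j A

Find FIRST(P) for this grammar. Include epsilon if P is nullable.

{ f, k, epsilon }

From P → A U: A, U nullable, take FIRST(A) ∪ FIRST(U) = { f, k }; also epsilon since the whole RHS is nullable.
P → epsilon contributes epsilon.
Union: FIRST(P) = { f, k, epsilon }.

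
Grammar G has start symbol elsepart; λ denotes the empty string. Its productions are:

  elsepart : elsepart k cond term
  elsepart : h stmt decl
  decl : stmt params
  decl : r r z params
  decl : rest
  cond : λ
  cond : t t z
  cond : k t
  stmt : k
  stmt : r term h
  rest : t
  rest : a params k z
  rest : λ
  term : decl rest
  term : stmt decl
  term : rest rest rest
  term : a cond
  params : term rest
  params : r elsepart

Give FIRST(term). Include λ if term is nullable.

{ a, k, r, t, λ }

From term : decl rest: decl, rest nullable, take FIRST(decl) ∪ FIRST(rest) = { a, k, r, t }; also λ since the whole RHS is nullable.
From term : stmt decl: add FIRST(stmt) = { k, r }.
From term : rest rest rest: rest, rest, rest nullable, take FIRST(rest) ∪ FIRST(rest) ∪ FIRST(rest) = { a, t }; also λ since the whole RHS is nullable.
term : a cond contributes {a}.
Union: FIRST(term) = { a, k, r, t, λ }.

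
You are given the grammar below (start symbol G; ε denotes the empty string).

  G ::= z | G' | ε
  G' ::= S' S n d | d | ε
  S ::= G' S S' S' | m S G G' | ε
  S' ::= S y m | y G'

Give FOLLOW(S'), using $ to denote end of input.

{ d, m, n, y, z }

In G' ::= S' S n d: add FIRST(S n d) = { d, m, n, y }.
In S ::= G' S S' S': add FIRST(S') = { d, m, y }.
In S ::= G' S S' S': S' is at the end, add FOLLOW(S) = { d, m, n, y, z }.
Union: FOLLOW(S') = { d, m, n, y, z }.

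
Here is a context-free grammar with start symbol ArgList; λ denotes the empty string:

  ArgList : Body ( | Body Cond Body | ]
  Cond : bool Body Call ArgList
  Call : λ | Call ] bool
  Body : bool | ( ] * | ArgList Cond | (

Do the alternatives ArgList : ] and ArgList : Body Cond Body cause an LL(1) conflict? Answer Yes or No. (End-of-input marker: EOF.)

FIRST(]) = { ] } and FIRST(Body Cond Body) = { (, ], bool }.
Both contain ], so the two alternatives are not disjoint — LL(1) conflict.

Yes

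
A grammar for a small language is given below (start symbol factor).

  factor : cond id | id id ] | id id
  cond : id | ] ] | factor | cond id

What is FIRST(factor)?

{ ], id }

From factor : cond id: add FIRST(cond) = { ], id }.
factor : id id ] contributes {id}.
factor : id id contributes {id}.
Union: FIRST(factor) = { ], id }.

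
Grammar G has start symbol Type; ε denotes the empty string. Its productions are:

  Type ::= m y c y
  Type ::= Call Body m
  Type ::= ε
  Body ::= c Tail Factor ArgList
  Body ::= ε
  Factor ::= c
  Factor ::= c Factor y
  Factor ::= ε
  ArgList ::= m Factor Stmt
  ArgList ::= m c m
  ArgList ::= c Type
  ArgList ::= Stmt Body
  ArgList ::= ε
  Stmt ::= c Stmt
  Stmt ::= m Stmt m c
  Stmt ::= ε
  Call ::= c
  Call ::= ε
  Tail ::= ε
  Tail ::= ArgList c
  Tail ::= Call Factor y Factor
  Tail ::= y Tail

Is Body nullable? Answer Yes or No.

Yes

Body has an ε-production, so Body ⇒ ε.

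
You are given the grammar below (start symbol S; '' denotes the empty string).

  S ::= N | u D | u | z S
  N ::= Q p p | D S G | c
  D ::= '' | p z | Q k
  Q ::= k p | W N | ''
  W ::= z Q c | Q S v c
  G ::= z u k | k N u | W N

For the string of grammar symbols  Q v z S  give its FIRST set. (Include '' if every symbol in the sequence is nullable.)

Add FIRST(Q)\{''} = { c, k, p, u, z }; Q is nullable, continue.
v is a terminal; add {v} and stop.

{ c, k, p, u, v, z }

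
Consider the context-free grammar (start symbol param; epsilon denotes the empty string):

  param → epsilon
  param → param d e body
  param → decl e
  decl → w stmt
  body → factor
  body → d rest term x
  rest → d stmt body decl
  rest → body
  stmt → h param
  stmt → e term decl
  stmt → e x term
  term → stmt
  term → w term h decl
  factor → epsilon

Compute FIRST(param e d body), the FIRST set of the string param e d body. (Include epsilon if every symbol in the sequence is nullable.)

{ d, e, w }

Add FIRST(param)\{epsilon} = { d, w }; param is nullable, continue.
e is a terminal; add {e} and stop.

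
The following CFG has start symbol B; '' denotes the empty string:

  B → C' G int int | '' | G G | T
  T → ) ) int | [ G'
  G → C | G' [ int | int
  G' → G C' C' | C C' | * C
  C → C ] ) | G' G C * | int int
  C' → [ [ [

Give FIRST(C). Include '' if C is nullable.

{ *, int }

From C → C ] ): add FIRST(C) = { *, int }.
From C → G' G C *: add FIRST(G') = { *, int }.
C → int int contributes {int}.
Union: FIRST(C) = { *, int }.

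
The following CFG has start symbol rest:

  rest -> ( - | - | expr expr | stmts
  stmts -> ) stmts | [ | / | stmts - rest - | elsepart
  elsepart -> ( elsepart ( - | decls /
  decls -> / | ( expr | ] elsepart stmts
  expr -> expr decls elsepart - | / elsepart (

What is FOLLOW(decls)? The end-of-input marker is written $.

{ (, /, ] }

In elsepart -> decls /: add FIRST(/) = { / }.
In expr -> expr decls elsepart -: add FIRST(elsepart -) = { (, /, ] }.
Union: FOLLOW(decls) = { (, /, ] }.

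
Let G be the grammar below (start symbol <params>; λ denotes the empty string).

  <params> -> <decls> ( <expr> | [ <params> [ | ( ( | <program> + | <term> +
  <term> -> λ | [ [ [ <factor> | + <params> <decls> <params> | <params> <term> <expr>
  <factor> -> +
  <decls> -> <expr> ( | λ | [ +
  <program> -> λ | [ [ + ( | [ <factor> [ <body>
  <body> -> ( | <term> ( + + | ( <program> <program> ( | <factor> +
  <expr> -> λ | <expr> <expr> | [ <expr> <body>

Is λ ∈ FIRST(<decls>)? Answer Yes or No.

<decls> has an λ-production, so <decls> ⇒ λ.

Yes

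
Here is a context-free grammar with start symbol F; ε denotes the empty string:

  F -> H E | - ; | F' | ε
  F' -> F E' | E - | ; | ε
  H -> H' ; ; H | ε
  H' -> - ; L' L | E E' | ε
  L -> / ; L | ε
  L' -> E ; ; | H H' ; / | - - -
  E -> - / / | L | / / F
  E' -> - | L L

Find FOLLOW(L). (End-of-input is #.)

In H' -> - ; L' L: L is at the end, add FOLLOW(H') = { ; }.
In L -> / ; L: L is at the end, add FOLLOW(L) = { #, -, /, ; }.
In E -> L: L is at the end, add FOLLOW(E) = { #, -, /, ; }.
In E' -> L L: add FIRST(L)\{ε} = { / }.
  Since L is nullable, also add FOLLOW(E') = { #, -, /, ; }.
In E' -> L L: L is at the end, add FOLLOW(E') = { #, -, /, ; }.
Union: FOLLOW(L) = { #, -, /, ; }.

{ #, -, /, ; }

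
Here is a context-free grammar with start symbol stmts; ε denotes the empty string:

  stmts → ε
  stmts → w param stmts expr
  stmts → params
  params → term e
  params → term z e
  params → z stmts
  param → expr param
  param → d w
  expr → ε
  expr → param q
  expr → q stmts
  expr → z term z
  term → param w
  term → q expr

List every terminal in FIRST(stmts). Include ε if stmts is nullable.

stmts → ε contributes ε.
stmts → w param stmts expr contributes {w}.
From stmts → params: add FIRST(params) = { d, q, z }.
Union: FIRST(stmts) = { d, q, w, z, ε }.

{ d, q, w, z, ε }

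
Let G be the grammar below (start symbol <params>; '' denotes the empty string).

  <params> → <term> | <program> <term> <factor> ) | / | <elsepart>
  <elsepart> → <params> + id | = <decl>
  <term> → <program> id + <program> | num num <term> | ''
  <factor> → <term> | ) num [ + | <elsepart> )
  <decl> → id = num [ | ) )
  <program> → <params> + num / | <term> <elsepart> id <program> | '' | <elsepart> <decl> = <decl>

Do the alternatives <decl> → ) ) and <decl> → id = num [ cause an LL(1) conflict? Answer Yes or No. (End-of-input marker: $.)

No

FIRST() )) = { ) } and FIRST(id = num [) = { id }.
The FIRST sets are disjoint and neither alternative is nullable — no conflict.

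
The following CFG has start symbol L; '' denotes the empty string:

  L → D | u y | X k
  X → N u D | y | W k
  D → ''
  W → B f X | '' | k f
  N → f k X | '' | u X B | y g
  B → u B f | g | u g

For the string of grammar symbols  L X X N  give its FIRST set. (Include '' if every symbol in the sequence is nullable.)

Add FIRST(L)\{''} = { f, g, k, u, y }; L is nullable, continue.
Add FIRST(X) = { f, g, k, u, y }; X is not nullable, stop.

{ f, g, k, u, y }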